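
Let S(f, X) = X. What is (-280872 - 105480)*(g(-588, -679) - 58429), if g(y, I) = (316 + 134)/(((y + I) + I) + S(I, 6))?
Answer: 2189702310696/97 ≈ 2.2574e+10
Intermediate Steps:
g(y, I) = 450/(6 + y + 2*I) (g(y, I) = (316 + 134)/(((y + I) + I) + 6) = 450/(((I + y) + I) + 6) = 450/((y + 2*I) + 6) = 450/(6 + y + 2*I))
(-280872 - 105480)*(g(-588, -679) - 58429) = (-280872 - 105480)*(450/(6 - 588 + 2*(-679)) - 58429) = -386352*(450/(6 - 588 - 1358) - 58429) = -386352*(450/(-1940) - 58429) = -386352*(450*(-1/1940) - 58429) = -386352*(-45/194 - 58429) = -386352*(-11335271/194) = 2189702310696/97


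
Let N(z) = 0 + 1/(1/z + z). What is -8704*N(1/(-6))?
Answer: 52224/37 ≈ 1411.5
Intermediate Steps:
N(z) = 1/(z + 1/z) (N(z) = 0 + 1/(z + 1/z) = 1/(z + 1/z))
-8704*N(1/(-6)) = -8704*1/(-6)/(1 + (1/(-6))**2) = -8704*1*(-1/6)/(1 + (1*(-1/6))**2) = -(-4352)/(3*(1 + (-1/6)**2)) = -(-4352)/(3*(1 + 1/36)) = -(-4352)/(3*37/36) = -(-4352)*36/(3*37) = -8704*(-6/37) = 52224/37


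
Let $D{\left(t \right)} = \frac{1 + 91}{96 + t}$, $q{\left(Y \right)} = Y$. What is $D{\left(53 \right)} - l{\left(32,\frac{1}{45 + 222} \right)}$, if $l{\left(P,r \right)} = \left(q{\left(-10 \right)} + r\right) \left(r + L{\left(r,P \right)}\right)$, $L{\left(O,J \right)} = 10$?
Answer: $\frac{1068764539}{10622061} \approx 100.62$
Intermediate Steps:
$D{\left(t \right)} = \frac{92}{96 + t}$
$l{\left(P,r \right)} = \left(-10 + r\right) \left(10 + r\right)$ ($l{\left(P,r \right)} = \left(-10 + r\right) \left(r + 10\right) = \left(-10 + r\right) \left(10 + r\right)$)
$D{\left(53 \right)} - l{\left(32,\frac{1}{45 + 222} \right)} = \frac{92}{96 + 53} - \left(-100 + \left(\frac{1}{45 + 222}\right)^{2}\right) = \frac{92}{149} - \left(-100 + \left(\frac{1}{267}\right)^{2}\right) = 92 \cdot \frac{1}{149} - \left(-100 + \left(\frac{1}{267}\right)^{2}\right) = \frac{92}{149} - \left(-100 + \frac{1}{71289}\right) = \frac{92}{149} - - \frac{7128899}{71289} = \frac{92}{149} + \frac{7128899}{71289} = \frac{1068764539}{10622061}$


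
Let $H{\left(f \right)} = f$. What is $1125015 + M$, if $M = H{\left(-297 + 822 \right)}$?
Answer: $1125540$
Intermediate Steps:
$M = 525$ ($M = -297 + 822 = 525$)
$1125015 + M = 1125015 + 525 = 1125540$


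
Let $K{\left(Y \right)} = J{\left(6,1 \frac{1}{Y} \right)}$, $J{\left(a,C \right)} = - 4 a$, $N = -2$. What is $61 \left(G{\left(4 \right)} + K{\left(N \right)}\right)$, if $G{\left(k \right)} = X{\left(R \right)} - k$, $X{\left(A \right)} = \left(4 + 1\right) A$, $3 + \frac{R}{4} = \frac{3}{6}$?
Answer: $-4758$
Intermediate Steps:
$R = -10$ ($R = -12 + 4 \cdot \frac{3}{6} = -12 + 4 \cdot 3 \cdot \frac{1}{6} = -12 + 4 \cdot \frac{1}{2} = -12 + 2 = -10$)
$X{\left(A \right)} = 5 A$
$G{\left(k \right)} = -50 - k$ ($G{\left(k \right)} = 5 \left(-10\right) - k = -50 - k$)
$K{\left(Y \right)} = -24$ ($K{\left(Y \right)} = \left(-4\right) 6 = -24$)
$61 \left(G{\left(4 \right)} + K{\left(N \right)}\right) = 61 \left(\left(-50 - 4\right) - 24\right) = 61 \left(-54 - 24\right) = 61 \left(-78\right) = -4758$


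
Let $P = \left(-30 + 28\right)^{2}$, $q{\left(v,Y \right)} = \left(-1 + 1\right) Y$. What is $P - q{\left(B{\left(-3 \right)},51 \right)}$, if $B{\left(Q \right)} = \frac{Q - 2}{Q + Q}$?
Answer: $4$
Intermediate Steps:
$B{\left(Q \right)} = \frac{-2 + Q}{2 Q}$
$q{\left(v,Y \right)} = 0$ ($q{\left(v,Y \right)} = 0 Y = 0$)
$P = 4$ ($P = \left(-2\right)^{2} = 4$)
$P - q{\left(B{\left(-3 \right)},51 \right)} = 4 - 0 = 4 + 0 = 4$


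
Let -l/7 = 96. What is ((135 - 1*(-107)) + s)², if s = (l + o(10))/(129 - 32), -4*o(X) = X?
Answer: 2079268801/37636 ≈ 55247.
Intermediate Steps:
l = -672 (l = -7*96 = -672)
o(X) = -X/4
s = -1349/194 (s = (-672 - ¼*10)/(129 - 32) = (-672 - 5/2)/97 = -1349/2*1/97 = -1349/194 ≈ -6.9536)
((135 - 1*(-107)) + s)² = ((135 - 1*(-107)) - 1349/194)² = ((135 + 107) - 1349/194)² = (242 - 1349/194)² = (45599/194)² = 2079268801/37636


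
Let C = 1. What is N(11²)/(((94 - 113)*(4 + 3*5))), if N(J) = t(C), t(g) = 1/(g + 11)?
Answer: -1/4332 ≈ -0.00023084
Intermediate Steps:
t(g) = 1/(11 + g)
N(J) = 1/12 (N(J) = 1/(11 + 1) = 1/12)
N(11²)/(((94 - 113)*(4 + 3*5))) = 1/(12*(((94 - 113)*(4 + 3*5)))) = 1/(12*((-19*(4 + 15)))) = 1/(12*((-19*19))) = (1/12)/(-361) = (1/12)*(-1/361) = -1/4332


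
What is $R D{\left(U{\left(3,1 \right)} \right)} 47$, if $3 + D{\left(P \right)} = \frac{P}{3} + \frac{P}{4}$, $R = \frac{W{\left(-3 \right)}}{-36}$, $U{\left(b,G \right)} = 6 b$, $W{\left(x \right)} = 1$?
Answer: $- \frac{235}{24} \approx -9.7917$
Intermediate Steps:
$R = - \frac{1}{36}$ ($R = 1 \frac{1}{-36} = 1 \left(- \frac{1}{36}\right) = - \frac{1}{36} \approx -0.027778$)
$D{\left(P \right)} = -3 + \frac{7 P}{12}$ ($D{\left(P \right)} = -3 + \left(\frac{P}{3} + \frac{P}{4}\right) = -3 + \frac{7 P}{12}$)
$R D{\left(U{\left(3,1 \right)} \right)} 47 = - \frac{-3 + \frac{7 \cdot 6 \cdot 3}{12}}{36} \cdot 47 = - \frac{-3 + \frac{7}{12} \cdot 18}{36} \cdot 47 = - \frac{-3 + \frac{21}{2}}{36} \cdot 47 = \left(- \frac{1}{36}\right) \frac{15}{2} \cdot 47 = \left(- \frac{5}{24}\right) 47 = - \frac{235}{24}$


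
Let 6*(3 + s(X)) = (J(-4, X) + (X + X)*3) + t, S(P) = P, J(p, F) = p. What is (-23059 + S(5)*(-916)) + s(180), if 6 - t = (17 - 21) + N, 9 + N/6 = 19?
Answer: -27471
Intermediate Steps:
N = 60 (N = -54 + 6*19 = -54 + 114 = 60)
t = -50 (t = 6 - ((17 - 21) + 60) = 6 - (-4 + 60) = 6 - 1*56 = 6 - 56 = -50)
s(X) = -12 + X (s(X) = -3 + ((-4 + (X + X)*3) - 50)/6 = -3 + ((-4 + (2*X)*3) - 50)/6 = -3 + ((-4 + 6*X) - 50)/6 = -3 + (-54 + 6*X)/6 = -3 + (-9 + X) = -12 + X)
(-23059 + S(5)*(-916)) + s(180) = (-23059 + 5*(-916)) + (-12 + 180) = (-23059 - 4580) + 168 = -27639 + 168 = -27471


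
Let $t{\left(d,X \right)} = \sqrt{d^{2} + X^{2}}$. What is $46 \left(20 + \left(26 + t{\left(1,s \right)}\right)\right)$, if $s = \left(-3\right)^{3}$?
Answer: $2116 + 46 \sqrt{730} \approx 3358.9$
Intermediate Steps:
$s = -27$
$t{\left(d,X \right)} = \sqrt{X^{2} + d^{2}}$
$46 \left(20 + \left(26 + t{\left(1,s \right)}\right)\right) = 46 \left(20 + \left(26 + \sqrt{\left(-27\right)^{2} + 1^{2}}\right)\right) = 46 \left(20 + \left(26 + \sqrt{729 + 1}\right)\right) = 46 \left(20 + \left(26 + \sqrt{730}\right)\right) = 46 \left(46 + \sqrt{730}\right) = 2116 + 46 \sqrt{730}$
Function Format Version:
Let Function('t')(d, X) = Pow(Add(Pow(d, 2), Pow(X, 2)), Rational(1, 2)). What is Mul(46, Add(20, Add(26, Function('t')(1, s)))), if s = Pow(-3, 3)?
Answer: Add(2116, Mul(46, Pow(730, Rational(1, 2)))) ≈ 3358.9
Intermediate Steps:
s = -27
Function('t')(d, X) = Pow(Add(Pow(X, 2), Pow(d, 2)), Rational(1, 2))
Mul(46, Add(20, Add(26, Function('t')(1, s)))) = Mul(46, Add(20, Add(26, Pow(Add(Pow(-27, 2), Pow(1, 2)), Rational(1, 2))))) = Mul(46, Add(20, Add(26, Pow(Add(729, 1), Rational(1, 2))))) = Mul(46, Add(20, Add(26, Pow(730, Rational(1, 2))))) = Mul(46, Add(46, Pow(730, Rational(1, 2)))) = Add(2116, Mul(46, Pow(730, Rational(1, 2))))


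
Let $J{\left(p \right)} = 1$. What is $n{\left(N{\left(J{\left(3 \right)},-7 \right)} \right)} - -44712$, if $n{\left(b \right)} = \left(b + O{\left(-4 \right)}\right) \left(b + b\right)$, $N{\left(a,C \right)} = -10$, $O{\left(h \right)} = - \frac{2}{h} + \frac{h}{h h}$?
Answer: $44907$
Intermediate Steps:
$O{\left(h \right)} = - \frac{1}{h}$ ($O{\left(h \right)} = - \frac{2}{h} + \frac{h}{h^{2}} = - \frac{2}{h} + \frac{1}{h} = - \frac{1}{h}$)
$n{\left(b \right)} = 2 b \left(\frac{1}{4} + b\right)$ ($n{\left(b \right)} = \left(b - \frac{1}{-4}\right) \left(b + b\right) = \left(b - - \frac{1}{4}\right) 2 b = \left(b + \frac{1}{4}\right) 2 b = \left(\frac{1}{4} + b\right) 2 b = 2 b \left(\frac{1}{4} + b\right)$)
$n{\left(N{\left(J{\left(3 \right)},-7 \right)} \right)} - -44712 = \frac{1}{2} \left(-10\right) \left(1 + 4 \left(-10\right)\right) - -44712 = \frac{1}{2} \left(-10\right) \left(1 - 40\right) + 44712 = \frac{1}{2} \left(-10\right) \left(-39\right) + 44712 = 195 + 44712 = 44907$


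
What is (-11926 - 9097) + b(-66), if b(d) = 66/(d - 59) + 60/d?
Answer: -28908601/1375 ≈ -21024.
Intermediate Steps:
b(d) = 60/d + 66/(-59 + d) (b(d) = 66/(-59 + d) + 60/d = 60/d + 66/(-59 + d))
(-11926 - 9097) + b(-66) = (-11926 - 9097) + 6*(-590 + 21*(-66))/(-66*(-59 - 66)) = -21023 + 6*(-1/66)*(-590 - 1386)/(-125) = -21023 + 6*(-1/66)*(-1/125)*(-1976) = -21023 - 1976/1375 = -28908601/1375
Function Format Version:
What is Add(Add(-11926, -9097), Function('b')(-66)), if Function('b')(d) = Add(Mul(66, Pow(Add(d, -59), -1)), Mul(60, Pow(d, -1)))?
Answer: Rational(-28908601, 1375) ≈ -21024.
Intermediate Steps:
Function('b')(d) = Add(Mul(60, Pow(d, -1)), Mul(66, Pow(Add(-59, d), -1))) (Function('b')(d) = Add(Mul(66, Pow(Add(-59, d), -1)), Mul(60, Pow(d, -1))) = Add(Mul(60, Pow(d, -1)), Mul(66, Pow(Add(-59, d), -1))))
Add(Add(-11926, -9097), Function('b')(-66)) = Add(Add(-11926, -9097), Mul(6, Pow(-66, -1), Pow(Add(-59, -66), -1), Add(-590, Mul(21, -66)))) = Add(-21023, Mul(6, Rational(-1, 66), Pow(-125, -1), Add(-590, -1386))) = Add(-21023, Mul(6, Rational(-1, 66), Rational(-1, 125), -1976)) = Add(-21023, Rational(-1976, 1375)) = Rational(-28908601, 1375)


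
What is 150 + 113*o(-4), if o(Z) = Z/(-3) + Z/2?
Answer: 224/3 ≈ 74.667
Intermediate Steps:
o(Z) = Z/6 (o(Z) = Z*(-⅓) + Z*(½) = -Z/3 + Z/2 = Z/6)
150 + 113*o(-4) = 150 + 113*((⅙)*(-4)) = 150 + 113*(-⅔) = 150 - 226/3 = 224/3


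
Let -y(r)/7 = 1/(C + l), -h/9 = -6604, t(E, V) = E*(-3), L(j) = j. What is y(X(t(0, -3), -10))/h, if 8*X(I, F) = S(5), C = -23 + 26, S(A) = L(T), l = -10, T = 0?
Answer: 1/59436 ≈ 1.6825e-5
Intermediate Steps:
t(E, V) = -3*E
S(A) = 0
C = 3
X(I, F) = 0 (X(I, F) = (1/8)*0 = 0)
h = 59436 (h = -9*(-6604) = 59436)
y(r) = 1 (y(r) = -7/(3 - 10) = -7/(-7) = -7*(-1/7) = 1)
y(X(t(0, -3), -10))/h = 1/59436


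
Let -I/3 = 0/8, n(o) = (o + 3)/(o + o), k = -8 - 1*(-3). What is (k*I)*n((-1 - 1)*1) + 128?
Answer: 128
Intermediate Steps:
k = -5 (k = -8 + 3 = -5)
n(o) = (3 + o)/(2*o) (n(o) = (3 + o)/((2*o)) = (3 + o)*(1/(2*o)) = (3 + o)/(2*o))
I = 0 (I = -0/8 = -3*0 = 0)
(k*I)*n((-1 - 1)*1) + 128 = (-5*0)*((3 + (-1 - 1)*1)/(2*(((-1 - 1)*1)))) + 128 = 0*((3 - 2*1)/(2*((-2*1)))) + 128 = 0*((½)*(3 - 2)/(-2)) + 128 = 0*((½)*(-½)*1) + 128 = 0*(-¼) + 128 = 0 + 128 = 128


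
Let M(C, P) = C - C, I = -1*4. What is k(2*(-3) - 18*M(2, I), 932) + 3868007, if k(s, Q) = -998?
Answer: 3867009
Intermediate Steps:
I = -4
M(C, P) = 0
k(2*(-3) - 18*M(2, I), 932) + 3868007 = -998 + 3868007 = 3867009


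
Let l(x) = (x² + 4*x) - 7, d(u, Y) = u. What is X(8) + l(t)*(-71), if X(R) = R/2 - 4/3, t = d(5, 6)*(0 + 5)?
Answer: -152926/3 ≈ -50975.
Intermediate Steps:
t = 25 (t = 5*(0 + 5) = 5*5 = 25)
l(x) = -7 + x² + 4*x
X(R) = -4/3 + R/2 (X(R) = R*(½) - 4*⅓ = R/2 - 4/3 = -4/3 + R/2)
X(8) + l(t)*(-71) = (-4/3 + (½)*8) + (-7 + 25² + 4*25)*(-71) = (-4/3 + 4) + (-7 + 625 + 100)*(-71) = 8/3 + 718*(-71) = 8/3 - 50978 = -152926/3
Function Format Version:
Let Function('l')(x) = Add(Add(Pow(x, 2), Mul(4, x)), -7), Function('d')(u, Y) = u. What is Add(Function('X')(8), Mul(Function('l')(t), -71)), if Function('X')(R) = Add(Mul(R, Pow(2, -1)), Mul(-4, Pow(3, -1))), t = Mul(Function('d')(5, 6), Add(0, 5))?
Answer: Rational(-152926, 3) ≈ -50975.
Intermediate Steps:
t = 25 (t = Mul(5, Add(0, 5)) = Mul(5, 5) = 25)
Function('l')(x) = Add(-7, Pow(x, 2), Mul(4, x))
Function('X')(R) = Add(Rational(-4, 3), Mul(Rational(1, 2), R)) (Function('X')(R) = Add(Mul(R, Rational(1, 2)), Mul(-4, Rational(1, 3))) = Add(Mul(Rational(1, 2), R), Rational(-4, 3)) = Add(Rational(-4, 3), Mul(Rational(1, 2), R)))
Add(Function('X')(8), Mul(Function('l')(t), -71)) = Add(Add(Rational(-4, 3), Mul(Rational(1, 2), 8)), Mul(Add(-7, Pow(25, 2), Mul(4, 25)), -71)) = Add(Add(Rational(-4, 3), 4), Mul(Add(-7, 625, 100), -71)) = Add(Rational(8, 3), Mul(718, -71)) = Add(Rational(8, 3), -50978) = Rational(-152926, 3)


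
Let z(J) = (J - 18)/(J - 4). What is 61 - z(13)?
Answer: 554/9 ≈ 61.556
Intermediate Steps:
z(J) = (-18 + J)/(-4 + J)
61 - z(13) = 61 - (-18 + 13)/(-4 + 13) = 61 - (-5)/9 = 61 - 1*(-5/9) = 61 + 5/9 = 554/9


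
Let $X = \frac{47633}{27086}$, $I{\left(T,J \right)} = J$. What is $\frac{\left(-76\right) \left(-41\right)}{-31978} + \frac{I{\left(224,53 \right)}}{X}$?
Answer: $\frac{22878924648}{761604037} \approx 30.04$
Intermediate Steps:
$X = \frac{47633}{27086}$ ($X = 47633 \cdot \frac{1}{27086} = \frac{47633}{27086} \approx 1.7586$)
$\frac{\left(-76\right) \left(-41\right)}{-31978} + \frac{I{\left(224,53 \right)}}{X} = \frac{\left(-76\right) \left(-41\right)}{-31978} + \frac{53}{\frac{47633}{27086}} = 3116 \left(- \frac{1}{31978}\right) + 53 \cdot \frac{27086}{47633} = - \frac{1558}{15989} + \frac{1435558}{47633} = \frac{22878924648}{761604037}$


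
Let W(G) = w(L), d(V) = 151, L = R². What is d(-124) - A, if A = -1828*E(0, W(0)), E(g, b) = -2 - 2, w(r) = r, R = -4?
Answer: -7161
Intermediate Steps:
L = 16 (L = (-4)² = 16)
W(G) = 16
E(g, b) = -4
A = 7312 (A = -1828*(-4) = 7312)
d(-124) - A = 151 - 1*7312 = 151 - 7312 = -7161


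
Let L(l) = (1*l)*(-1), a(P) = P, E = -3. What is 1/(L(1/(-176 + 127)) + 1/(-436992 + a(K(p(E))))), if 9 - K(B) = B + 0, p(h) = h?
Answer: 21412020/436931 ≈ 49.005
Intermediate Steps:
K(B) = 9 - B (K(B) = 9 - (B + 0) = 9 - B)
L(l) = -l (L(l) = l*(-1) = -l)
1/(L(1/(-176 + 127)) + 1/(-436992 + a(K(p(E))))) = 1/(-1/(-176 + 127) + 1/(-436992 + (9 - 1*(-3)))) = 1/(-1/(-49) + 1/(-436992 + (9 + 3))) = 1/(-1*(-1/49) + 1/(-436992 + 12)) = 1/(1/49 + 1/(-436980)) = 1/(1/49 - 1/436980) = 1/(436931/21412020) = 21412020/436931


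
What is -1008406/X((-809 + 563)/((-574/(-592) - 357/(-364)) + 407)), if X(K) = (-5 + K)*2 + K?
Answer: 88159390347/1032013 ≈ 85425.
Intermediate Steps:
X(K) = -10 + 3*K (X(K) = (-10 + 2*K) + K = -10 + 3*K)
-1008406/X((-809 + 563)/((-574/(-592) - 357/(-364)) + 407)) = -1008406/(-10 + 3*((-809 + 563)/((-574/(-592) - 357/(-364)) + 407))) = -1008406/(-10 + 3*(-246/((-574*(-1/592) - 357*(-1/364)) + 407))) = -1008406/(-10 + 3*(-246/((287/296 + 51/52) + 407))) = -1008406/(-10 + 3*(-246/(7505/3848 + 407))) = -1008406/(-10 + 3*(-246/1573641/3848)) = -1008406/(-10 + 3*(-246*3848/1573641)) = -1008406/(-10 + 3*(-315536/524547)) = -1008406/(-10 - 315536/174849) = -1008406/(-2064026/174849) = -1008406*(-174849/2064026) = 88159390347/1032013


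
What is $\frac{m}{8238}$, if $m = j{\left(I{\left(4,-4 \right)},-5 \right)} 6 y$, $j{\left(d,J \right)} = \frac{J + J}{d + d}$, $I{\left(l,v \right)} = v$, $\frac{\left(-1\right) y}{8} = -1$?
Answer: $\frac{10}{1373} \approx 0.0072833$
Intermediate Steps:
$y = 8$ ($y = \left(-8\right) \left(-1\right) = 8$)
$j{\left(d,J \right)} = \frac{J}{d}$ ($j{\left(d,J \right)} = \frac{2 J}{2 d} = 2 J \frac{1}{2 d} = \frac{J}{d}$)
$m = 60$ ($m = - \frac{5}{-4} \cdot 6 \cdot 8 = \left(-5\right) \left(- \frac{1}{4}\right) 6 \cdot 8 = \frac{5}{4} \cdot 6 \cdot 8 = \frac{15}{2} \cdot 8 = 60$)
$\frac{m}{8238} = \frac{60}{8238} = 60 \cdot \frac{1}{8238} = \frac{10}{1373}$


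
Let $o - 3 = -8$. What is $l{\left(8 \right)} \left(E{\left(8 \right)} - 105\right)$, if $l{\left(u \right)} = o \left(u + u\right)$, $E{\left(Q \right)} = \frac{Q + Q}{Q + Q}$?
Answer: $8320$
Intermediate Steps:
$o = -5$ ($o = 3 - 8 = -5$)
$E{\left(Q \right)} = 1$ ($E{\left(Q \right)} = \frac{2 Q}{2 Q} = 2 Q \frac{1}{2 Q} = 1$)
$l{\left(u \right)} = - 10 u$ ($l{\left(u \right)} = - 5 \left(u + u\right) = - 5 \cdot 2 u = - 10 u$)
$l{\left(8 \right)} \left(E{\left(8 \right)} - 105\right) = \left(-10\right) 8 \left(1 - 105\right) = \left(-80\right) \left(-104\right) = 8320$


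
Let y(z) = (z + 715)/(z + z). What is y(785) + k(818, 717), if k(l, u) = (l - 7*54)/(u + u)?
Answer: 142090/112569 ≈ 1.2622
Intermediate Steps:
y(z) = (715 + z)/(2*z) (y(z) = (715 + z)/((2*z)) = (715 + z)*(1/(2*z)) = (715 + z)/(2*z))
k(l, u) = (-378 + l)/(2*u) (k(l, u) = (l - 378)/((2*u)) = (-378 + l)*(1/(2*u)) = (-378 + l)/(2*u))
y(785) + k(818, 717) = (1/2)*(715 + 785)/785 + (1/2)*(-378 + 818)/717 = (1/2)*(1/785)*1500 + (1/2)*(1/717)*440 = 150/157 + 220/717 = 142090/112569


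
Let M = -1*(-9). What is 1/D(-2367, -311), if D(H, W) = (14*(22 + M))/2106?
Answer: 1053/217 ≈ 4.8525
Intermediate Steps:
M = 9
D(H, W) = 217/1053 (D(H, W) = (14*(22 + 9))/2106 = (14*31)*(1/2106) = 434*(1/2106) = 217/1053)
1/D(-2367, -311) = 1/(217/1053) = 1053/217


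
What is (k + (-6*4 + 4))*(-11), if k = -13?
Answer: 363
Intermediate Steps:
(k + (-6*4 + 4))*(-11) = (-13 + (-6*4 + 4))*(-11) = (-13 + (-24 + 4))*(-11) = (-13 - 20)*(-11) = -33*(-11) = 363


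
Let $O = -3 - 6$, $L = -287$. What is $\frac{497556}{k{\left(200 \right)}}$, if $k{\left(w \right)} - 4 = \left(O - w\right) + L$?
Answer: $- \frac{41463}{41} \approx -1011.3$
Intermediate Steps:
$O = -9$ ($O = -3 - 6 = -9$)
$k{\left(w \right)} = -292 - w$ ($k{\left(w \right)} = 4 - \left(296 + w\right) = -292 - w$)
$\frac{497556}{k{\left(200 \right)}} = \frac{497556}{-292 - 200} = \frac{497556}{-492} = 497556 \left(- \frac{1}{492}\right) = - \frac{41463}{41}$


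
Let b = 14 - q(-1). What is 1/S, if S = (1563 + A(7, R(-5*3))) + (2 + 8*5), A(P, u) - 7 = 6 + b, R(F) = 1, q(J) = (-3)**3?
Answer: 1/1659 ≈ 0.00060277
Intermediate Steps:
q(J) = -27
b = 41 (b = 14 - 1*(-27) = 14 + 27 = 41)
A(P, u) = 54 (A(P, u) = 7 + (6 + 41) = 7 + 47 = 54)
S = 1659 (S = (1563 + 54) + (2 + 8*5) = 1617 + (2 + 40) = 1617 + 42 = 1659)
1/S = 1/1659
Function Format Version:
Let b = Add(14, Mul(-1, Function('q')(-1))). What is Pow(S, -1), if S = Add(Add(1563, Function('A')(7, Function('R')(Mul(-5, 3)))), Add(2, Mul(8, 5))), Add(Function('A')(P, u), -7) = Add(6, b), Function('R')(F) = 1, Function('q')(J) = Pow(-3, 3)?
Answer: Rational(1, 1659) ≈ 0.00060277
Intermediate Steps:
Function('q')(J) = -27
b = 41 (b = Add(14, Mul(-1, -27)) = Add(14, 27) = 41)
Function('A')(P, u) = 54 (Function('A')(P, u) = Add(7, Add(6, 41)) = Add(7, 47) = 54)
S = 1659 (S = Add(Add(1563, 54), Add(2, Mul(8, 5))) = Add(1617, Add(2, 40)) = Add(1617, 42) = 1659)
Pow(S, -1) = Pow(1659, -1) = Rational(1, 1659)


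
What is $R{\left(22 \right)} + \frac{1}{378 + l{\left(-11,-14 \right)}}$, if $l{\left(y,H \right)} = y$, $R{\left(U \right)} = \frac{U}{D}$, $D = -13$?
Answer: $- \frac{8061}{4771} \approx -1.6896$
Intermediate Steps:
$R{\left(U \right)} = - \frac{U}{13}$ ($R{\left(U \right)} = \frac{U}{-13} = U \left(- \frac{1}{13}\right) = - \frac{U}{13}$)
$R{\left(22 \right)} + \frac{1}{378 + l{\left(-11,-14 \right)}} = \left(- \frac{1}{13}\right) 22 + \frac{1}{378 - 11} = - \frac{22}{13} + \frac{1}{367} = - \frac{8061}{4771}$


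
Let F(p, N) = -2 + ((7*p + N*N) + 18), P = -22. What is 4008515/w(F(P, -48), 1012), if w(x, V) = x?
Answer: 4008515/2166 ≈ 1850.7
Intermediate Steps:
F(p, N) = 16 + N² + 7*p (F(p, N) = -2 + ((7*p + N²) + 18) = -2 + ((N² + 7*p) + 18) = -2 + (18 + N² + 7*p) = 16 + N² + 7*p)
4008515/w(F(P, -48), 1012) = 4008515/(16 + (-48)² + 7*(-22)) = 4008515/(16 + 2304 - 154) = 4008515/2166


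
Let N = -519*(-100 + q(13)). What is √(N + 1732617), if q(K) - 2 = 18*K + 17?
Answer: 9*√20410 ≈ 1285.8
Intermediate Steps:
q(K) = 19 + 18*K (q(K) = 2 + (18*K + 17) = 2 + (17 + 18*K) = 19 + 18*K)
N = -79407 (N = -519*(-100 + (19 + 18*13)) = -519*(-100 + (19 + 234)) = -519*(-100 + 253) = -519*153 = -79407)
√(N + 1732617) = √(-79407 + 1732617) = √1653210 = 9*√20410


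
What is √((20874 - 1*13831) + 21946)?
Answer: 3*√3221 ≈ 170.26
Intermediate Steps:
√((20874 - 1*13831) + 21946) = √((20874 - 13831) + 21946) = √(7043 + 21946) = √28989 = 3*√3221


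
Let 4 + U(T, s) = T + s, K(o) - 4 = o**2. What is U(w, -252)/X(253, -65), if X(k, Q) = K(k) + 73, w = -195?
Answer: -41/5826 ≈ -0.0070374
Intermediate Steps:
K(o) = 4 + o**2
X(k, Q) = 77 + k**2 (X(k, Q) = (4 + k**2) + 73 = 77 + k**2)
U(T, s) = -4 + T + s (U(T, s) = -4 + (T + s) = -4 + T + s)
U(w, -252)/X(253, -65) = (-4 - 195 - 252)/(77 + 253**2) = -451/(77 + 64009) = -451/64086 = -451*1/64086 = -41/5826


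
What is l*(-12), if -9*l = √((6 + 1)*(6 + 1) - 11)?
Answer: 4*√38/3 ≈ 8.2192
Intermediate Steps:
l = -√38/9 (l = -√((6 + 1)*(6 + 1) - 11)/9 = -√(7*7 - 11)/9 = -√(49 - 11)/9 = -√38/9 ≈ -0.68493)
l*(-12) = -√38/9*(-12) = 4*√38/3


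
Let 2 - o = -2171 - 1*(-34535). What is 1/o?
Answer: -1/32362 ≈ -3.0900e-5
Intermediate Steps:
o = -32362 (o = 2 - (-2171 - 1*(-34535)) = 2 - (-2171 + 34535) = 2 - 1*32364 = 2 - 32364 = -32362)
1/o = 1/(-32362) = -1/32362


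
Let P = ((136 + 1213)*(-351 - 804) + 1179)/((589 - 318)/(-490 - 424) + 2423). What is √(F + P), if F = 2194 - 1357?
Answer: √11765873747773/246039 ≈ 13.941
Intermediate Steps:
P = -474340408/738117 (P = (1349*(-1155) + 1179)/(271/(-914) + 2423) = (-1558095 + 1179)/(271*(-1/914) + 2423) = -1556916/(-271/914 + 2423) = -1556916/2214351/914 = -1556916*914/2214351 = -474340408/738117 ≈ -642.64)
F = 837
√(F + P) = √(837 - 474340408/738117) = √(143463521/738117) = √11765873747773/246039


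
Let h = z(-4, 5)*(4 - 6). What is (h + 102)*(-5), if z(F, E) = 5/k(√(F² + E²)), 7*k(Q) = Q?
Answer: -510 + 350*√41/41 ≈ -455.34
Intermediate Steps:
k(Q) = Q/7
z(F, E) = 35/√(E² + F²) (z(F, E) = 5/((√(F² + E²)/7)) = 5/((√(E² + F²)/7)) = 5*(7/√(E² + F²)) = 35/√(E² + F²))
h = -70*√41/41 (h = (35/√(5² + (-4)²))*(4 - 6) = (35/√(25 + 16))*(-2) = (35/√41)*(-2) = (35*(√41/41))*(-2) = (35*√41/41)*(-2) = -70*√41/41 ≈ -10.932)
(h + 102)*(-5) = (-70*√41/41 + 102)*(-5) = (102 - 70*√41/41)*(-5) = -510 + 350*√41/41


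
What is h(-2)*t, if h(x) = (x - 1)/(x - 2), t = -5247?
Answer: -15741/4 ≈ -3935.3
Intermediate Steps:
h(x) = (-1 + x)/(-2 + x)
h(-2)*t = ((-1 - 2)/(-2 - 2))*(-5247) = (-3/(-4))*(-5247) = -¼*(-3)*(-5247) = (¾)*(-5247) = -15741/4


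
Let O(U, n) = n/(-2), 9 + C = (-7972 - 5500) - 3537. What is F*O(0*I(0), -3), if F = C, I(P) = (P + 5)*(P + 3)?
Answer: -25527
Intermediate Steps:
I(P) = (3 + P)*(5 + P) (I(P) = (5 + P)*(3 + P) = (3 + P)*(5 + P))
C = -17018 (C = -9 + ((-7972 - 5500) - 3537) = -9 + (-13472 - 3537) = -9 - 17009 = -17018)
O(U, n) = -n/2 (O(U, n) = n*(-½) = -n/2)
F = -17018
F*O(0*I(0), -3) = -(-8509)*(-3) = -17018*3/2 = -25527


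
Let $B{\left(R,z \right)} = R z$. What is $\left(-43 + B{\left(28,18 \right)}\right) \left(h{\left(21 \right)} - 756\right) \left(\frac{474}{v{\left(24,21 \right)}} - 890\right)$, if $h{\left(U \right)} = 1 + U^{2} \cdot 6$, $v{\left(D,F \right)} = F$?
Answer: $- \frac{5293272072}{7} \approx -7.5618 \cdot 10^{8}$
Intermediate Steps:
$h{\left(U \right)} = 1 + 6 U^{2}$
$\left(-43 + B{\left(28,18 \right)}\right) \left(h{\left(21 \right)} - 756\right) \left(\frac{474}{v{\left(24,21 \right)}} - 890\right) = \left(-43 + 28 \cdot 18\right) \left(\left(1 + 6 \cdot 21^{2}\right) - 756\right) \left(\frac{474}{21} - 890\right) = \left(-43 + 504\right) \left(\left(1 + 6 \cdot 441\right) - 756\right) \left(474 \cdot \frac{1}{21} - 890\right) = 461 \left(\left(1 + 2646\right) - 756\right) \left(\frac{158}{7} - 890\right) = 461 \left(2647 - 756\right) \left(- \frac{6072}{7}\right) = 461 \cdot 1891 \left(- \frac{6072}{7}\right) = 871751 \left(- \frac{6072}{7}\right) = - \frac{5293272072}{7}$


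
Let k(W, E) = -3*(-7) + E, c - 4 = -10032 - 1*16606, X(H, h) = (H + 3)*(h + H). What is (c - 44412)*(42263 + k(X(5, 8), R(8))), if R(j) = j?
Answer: -3004677432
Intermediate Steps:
X(H, h) = (3 + H)*(H + h)
c = -26634 (c = 4 + (-10032 - 1*16606) = 4 + (-10032 - 16606) = 4 - 26638 = -26634)
k(W, E) = 21 + E
(c - 44412)*(42263 + k(X(5, 8), R(8))) = (-26634 - 44412)*(42263 + (21 + 8)) = -71046*(42263 + 29) = -71046*42292 = -3004677432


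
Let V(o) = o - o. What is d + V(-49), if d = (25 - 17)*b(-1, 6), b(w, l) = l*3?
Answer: 144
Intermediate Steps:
b(w, l) = 3*l
V(o) = 0
d = 144 (d = (25 - 17)*(3*6) = 8*18 = 144)
d + V(-49) = 144 + 0 = 144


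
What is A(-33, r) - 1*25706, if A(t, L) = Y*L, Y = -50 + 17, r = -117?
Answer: -21845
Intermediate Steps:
Y = -33
A(t, L) = -33*L
A(-33, r) - 1*25706 = -33*(-117) - 1*25706 = 3861 - 25706 = -21845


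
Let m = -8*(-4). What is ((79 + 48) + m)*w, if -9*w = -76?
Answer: 4028/3 ≈ 1342.7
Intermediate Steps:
w = 76/9 (w = -⅑*(-76) = 76/9 ≈ 8.4444)
m = 32
((79 + 48) + m)*w = ((79 + 48) + 32)*(76/9) = (127 + 32)*(76/9) = 159*(76/9) = 4028/3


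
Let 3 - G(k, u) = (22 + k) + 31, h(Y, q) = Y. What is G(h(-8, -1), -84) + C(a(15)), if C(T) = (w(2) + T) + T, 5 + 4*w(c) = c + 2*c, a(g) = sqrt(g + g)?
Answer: -167/4 + 2*sqrt(30) ≈ -30.796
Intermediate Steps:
G(k, u) = -50 - k (G(k, u) = 3 - ((22 + k) + 31) = 3 - (53 + k) = 3 + (-53 - k) = -50 - k)
a(g) = sqrt(2)*sqrt(g) (a(g) = sqrt(2*g) = sqrt(2)*sqrt(g))
w(c) = -5/4 + 3*c/4 (w(c) = -5/4 + (c + 2*c)/4 = -5/4 + (3*c)/4 = -5/4 + 3*c/4)
C(T) = 1/4 + 2*T (C(T) = ((-5/4 + (3/4)*2) + T) + T = ((-5/4 + 3/2) + T) + T = (1/4 + T) + T = 1/4 + 2*T)
G(h(-8, -1), -84) + C(a(15)) = (-50 - 1*(-8)) + (1/4 + 2*(sqrt(2)*sqrt(15))) = (-50 + 8) + (1/4 + 2*sqrt(30)) = -42 + (1/4 + 2*sqrt(30)) = -167/4 + 2*sqrt(30)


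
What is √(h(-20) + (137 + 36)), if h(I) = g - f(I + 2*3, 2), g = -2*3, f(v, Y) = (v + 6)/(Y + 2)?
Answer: 13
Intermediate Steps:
f(v, Y) = (6 + v)/(2 + Y)
g = -6
h(I) = -9 - I/4 (h(I) = -6 - (6 + (I + 2*3))/(2 + 2) = -6 - (6 + (I + 6))/4 = -6 - (6 + (6 + I))/4 = -6 - (12 + I)/4 = -6 - (3 + I/4) = -6 + (-3 - I/4) = -9 - I/4)
√(h(-20) + (137 + 36)) = √((-9 - ¼*(-20)) + (137 + 36)) = √((-9 + 5) + 173) = √(-4 + 173) = √169 = 13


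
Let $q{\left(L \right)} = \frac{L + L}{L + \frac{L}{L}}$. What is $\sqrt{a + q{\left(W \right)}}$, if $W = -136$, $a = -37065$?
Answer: $\frac{i \sqrt{75052545}}{45} \approx 192.52 i$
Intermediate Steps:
$q{\left(L \right)} = \frac{2 L}{1 + L}$ ($q{\left(L \right)} = \frac{2 L}{L + 1} = \frac{2 L}{1 + L}$)
$\sqrt{a + q{\left(W \right)}} = \sqrt{-37065 + 2 \left(-136\right) \frac{1}{1 - 136}} = \sqrt{-37065 + 2 \left(-136\right) \frac{1}{-135}} = \sqrt{-37065 + 2 \left(-136\right) \left(- \frac{1}{135}\right)} = \sqrt{-37065 + \frac{272}{135}} = \sqrt{- \frac{5003503}{135}} = \frac{i \sqrt{75052545}}{45}$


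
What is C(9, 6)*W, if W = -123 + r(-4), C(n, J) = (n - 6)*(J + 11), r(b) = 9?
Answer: -5814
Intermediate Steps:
C(n, J) = (-6 + n)*(11 + J)
W = -114 (W = -123 + 9 = -114)
C(9, 6)*W = (-66 - 6*6 + 11*9 + 6*9)*(-114) = (-66 - 36 + 99 + 54)*(-114) = 51*(-114) = -5814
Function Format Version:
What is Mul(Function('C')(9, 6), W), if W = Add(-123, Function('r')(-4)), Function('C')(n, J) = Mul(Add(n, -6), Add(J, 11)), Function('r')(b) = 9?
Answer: -5814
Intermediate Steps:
Function('C')(n, J) = Mul(Add(-6, n), Add(11, J))
W = -114 (W = Add(-123, 9) = -114)
Mul(Function('C')(9, 6), W) = Mul(Add(-66, Mul(-6, 6), Mul(11, 9), Mul(6, 9)), -114) = Mul(Add(-66, -36, 99, 54), -114) = Mul(51, -114) = -5814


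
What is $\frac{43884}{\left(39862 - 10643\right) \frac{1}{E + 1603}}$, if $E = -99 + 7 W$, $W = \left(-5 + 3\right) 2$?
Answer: $\frac{64772784}{29219} \approx 2216.8$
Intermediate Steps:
$W = -4$ ($W = \left(-2\right) 2 = -4$)
$E = -127$ ($E = -99 + 7 \left(-4\right) = -99 - 28 = -127$)
$\frac{43884}{\left(39862 - 10643\right) \frac{1}{E + 1603}} = \frac{43884}{\left(39862 - 10643\right) \frac{1}{-127 + 1603}} = \frac{43884}{29219 \cdot \frac{1}{1476}} = \frac{43884}{\frac{29219}{1476}} = 43884 \cdot \frac{1476}{29219} = \frac{64772784}{29219}$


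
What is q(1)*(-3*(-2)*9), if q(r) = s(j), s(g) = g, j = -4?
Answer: -216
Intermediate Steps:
q(r) = -4
q(1)*(-3*(-2)*9) = -4*(-3*(-2))*9 = -24*9 = -4*54 = -216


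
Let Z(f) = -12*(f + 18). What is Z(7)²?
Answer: 90000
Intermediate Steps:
Z(f) = -216 - 12*f (Z(f) = -12*(18 + f) = -216 - 12*f)
Z(7)² = (-216 - 12*7)² = (-216 - 84)² = (-300)² = 90000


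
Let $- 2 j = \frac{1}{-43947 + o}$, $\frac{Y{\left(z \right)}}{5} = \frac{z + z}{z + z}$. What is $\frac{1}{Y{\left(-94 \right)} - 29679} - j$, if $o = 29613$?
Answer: $- \frac{29171}{425347116} \approx -6.8582 \cdot 10^{-5}$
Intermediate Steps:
$Y{\left(z \right)} = 5$ ($Y{\left(z \right)} = 5 \frac{z + z}{z + z} = 5 \frac{2 z}{2 z} = 5 \cdot 2 z \frac{1}{2 z} = 5 \cdot 1 = 5$)
$j = \frac{1}{28668}$ ($j = - \frac{1}{2 \left(-43947 + 29613\right)} = - \frac{1}{2 \left(-14334\right)} = \left(- \frac{1}{2}\right) \left(- \frac{1}{14334}\right) = \frac{1}{28668} \approx 3.4882 \cdot 10^{-5}$)
$\frac{1}{Y{\left(-94 \right)} - 29679} - j = \frac{1}{5 - 29679} - \frac{1}{28668} = \frac{1}{-29674} - \frac{1}{28668} = - \frac{1}{29674} - \frac{1}{28668} = - \frac{29171}{425347116}$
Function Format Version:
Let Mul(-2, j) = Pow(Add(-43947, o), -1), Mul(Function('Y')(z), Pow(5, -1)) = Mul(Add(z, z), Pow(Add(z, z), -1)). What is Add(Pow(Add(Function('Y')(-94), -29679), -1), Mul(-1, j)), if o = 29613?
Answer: Rational(-29171, 425347116) ≈ -6.8582e-5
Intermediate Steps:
Function('Y')(z) = 5 (Function('Y')(z) = Mul(5, Mul(Add(z, z), Pow(Add(z, z), -1))) = Mul(5, Mul(Mul(2, z), Pow(Mul(2, z), -1))) = Mul(5, Mul(Mul(2, z), Mul(Rational(1, 2), Pow(z, -1)))) = Mul(5, 1) = 5)
j = Rational(1, 28668) (j = Mul(Rational(-1, 2), Pow(Add(-43947, 29613), -1)) = Mul(Rational(-1, 2), Pow(-14334, -1)) = Mul(Rational(-1, 2), Rational(-1, 14334)) = Rational(1, 28668) ≈ 3.4882e-5)
Add(Pow(Add(Function('Y')(-94), -29679), -1), Mul(-1, j)) = Add(Pow(Add(5, -29679), -1), Mul(-1, Rational(1, 28668))) = Add(Pow(-29674, -1), Rational(-1, 28668)) = Add(Rational(-1, 29674), Rational(-1, 28668)) = Rational(-29171, 425347116)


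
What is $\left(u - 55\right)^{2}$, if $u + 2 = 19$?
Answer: $1444$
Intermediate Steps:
$u = 17$ ($u = -2 + 19 = 17$)
$\left(u - 55\right)^{2} = \left(17 - 55\right)^{2} = \left(-38\right)^{2} = 1444$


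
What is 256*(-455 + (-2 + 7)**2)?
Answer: -110080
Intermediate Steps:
256*(-455 + (-2 + 7)**2) = 256*(-455 + 5**2) = 256*(-455 + 25) = 256*(-430) = -110080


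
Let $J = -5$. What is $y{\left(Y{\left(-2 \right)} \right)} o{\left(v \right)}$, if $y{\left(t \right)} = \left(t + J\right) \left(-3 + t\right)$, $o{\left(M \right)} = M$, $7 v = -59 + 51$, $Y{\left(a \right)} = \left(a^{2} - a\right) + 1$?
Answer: $- \frac{64}{7} \approx -9.1429$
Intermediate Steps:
$Y{\left(a \right)} = 1 + a^{2} - a$
$v = - \frac{8}{7}$ ($v = \frac{-59 + 51}{7} = \frac{1}{7} \left(-8\right) = - \frac{8}{7} \approx -1.1429$)
$y{\left(t \right)} = \left(-5 + t\right) \left(-3 + t\right)$ ($y{\left(t \right)} = \left(t - 5\right) \left(-3 + t\right) = \left(-5 + t\right) \left(-3 + t\right)$)
$y{\left(Y{\left(-2 \right)} \right)} o{\left(v \right)} = \left(15 + \left(1 + \left(-2\right)^{2} - -2\right)^{2} - 8 \left(1 + \left(-2\right)^{2} - -2\right)\right) \left(- \frac{8}{7}\right) = \left(15 + \left(1 + 4 + 2\right)^{2} - 8 \left(1 + 4 + 2\right)\right) \left(- \frac{8}{7}\right) = \left(15 + 7^{2} - 56\right) \left(- \frac{8}{7}\right) = \left(15 + 49 - 56\right) \left(- \frac{8}{7}\right) = 8 \left(- \frac{8}{7}\right) = - \frac{64}{7}$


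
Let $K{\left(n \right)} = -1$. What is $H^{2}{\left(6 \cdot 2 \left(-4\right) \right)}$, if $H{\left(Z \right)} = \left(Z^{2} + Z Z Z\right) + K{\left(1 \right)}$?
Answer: $11726507521$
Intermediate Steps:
$H{\left(Z \right)} = -1 + Z^{2} + Z^{3}$ ($H{\left(Z \right)} = \left(Z^{2} + Z Z Z\right) - 1 = \left(Z^{2} + Z^{2} Z\right) - 1 = \left(Z^{2} + Z^{3}\right) - 1 = -1 + Z^{2} + Z^{3}$)
$H^{2}{\left(6 \cdot 2 \left(-4\right) \right)} = \left(-1 + \left(6 \cdot 2 \left(-4\right)\right)^{2} + \left(6 \cdot 2 \left(-4\right)\right)^{3}\right)^{2} = \left(-1 + \left(12 \left(-4\right)\right)^{2} + \left(12 \left(-4\right)\right)^{3}\right)^{2} = \left(-1 + \left(-48\right)^{2} + \left(-48\right)^{3}\right)^{2} = \left(-1 + 2304 - 110592\right)^{2} = \left(-108289\right)^{2} = 11726507521$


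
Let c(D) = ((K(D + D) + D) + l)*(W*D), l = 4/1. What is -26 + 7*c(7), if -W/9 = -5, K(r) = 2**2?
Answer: 33049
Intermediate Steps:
K(r) = 4
W = 45 (W = -9*(-5) = 45)
l = 4 (l = 4*1 = 4)
c(D) = 45*D*(8 + D) (c(D) = ((4 + D) + 4)*(45*D) = (8 + D)*(45*D) = 45*D*(8 + D))
-26 + 7*c(7) = -26 + 7*(45*7*(8 + 7)) = -26 + 7*(45*7*15) = -26 + 7*4725 = -26 + 33075 = 33049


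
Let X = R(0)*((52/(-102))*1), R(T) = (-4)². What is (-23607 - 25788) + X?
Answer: -2519561/51 ≈ -49403.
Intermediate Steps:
R(T) = 16
X = -416/51 (X = 16*((52/(-102))*1) = 16*((52*(-1/102))*1) = 16*(-26/51*1) = 16*(-26/51) = -416/51 ≈ -8.1569)
(-23607 - 25788) + X = (-23607 - 25788) - 416/51 = -49395 - 416/51 = -2519561/51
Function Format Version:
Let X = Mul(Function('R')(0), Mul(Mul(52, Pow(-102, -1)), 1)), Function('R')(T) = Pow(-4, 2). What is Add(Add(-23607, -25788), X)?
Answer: Rational(-2519561, 51) ≈ -49403.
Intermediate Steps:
Function('R')(T) = 16
X = Rational(-416, 51) (X = Mul(16, Mul(Mul(52, Pow(-102, -1)), 1)) = Mul(16, Mul(Mul(52, Rational(-1, 102)), 1)) = Mul(16, Mul(Rational(-26, 51), 1)) = Mul(16, Rational(-26, 51)) = Rational(-416, 51) ≈ -8.1569)
Add(Add(-23607, -25788), X) = Add(Add(-23607, -25788), Rational(-416, 51)) = Add(-49395, Rational(-416, 51)) = Rational(-2519561, 51)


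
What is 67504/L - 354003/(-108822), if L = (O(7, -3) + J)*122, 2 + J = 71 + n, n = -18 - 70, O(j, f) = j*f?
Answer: -117049701/11063570 ≈ -10.580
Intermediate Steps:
O(j, f) = f*j
n = -88
J = -19 (J = -2 + (71 - 88) = -2 - 17 = -19)
L = -4880 (L = (-3*7 - 19)*122 = (-21 - 19)*122 = -40*122 = -4880)
67504/L - 354003/(-108822) = 67504/(-4880) - 354003/(-108822) = 67504*(-1/4880) - 354003*(-1/108822) = -4219/305 + 118001/36274 = -117049701/11063570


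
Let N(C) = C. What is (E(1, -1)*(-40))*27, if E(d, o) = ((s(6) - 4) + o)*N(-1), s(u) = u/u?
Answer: -4320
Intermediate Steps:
s(u) = 1
E(d, o) = 3 - o (E(d, o) = ((1 - 4) + o)*(-1) = (-3 + o)*(-1) = 3 - o)
(E(1, -1)*(-40))*27 = ((3 - 1*(-1))*(-40))*27 = ((3 + 1)*(-40))*27 = (4*(-40))*27 = -160*27 = -4320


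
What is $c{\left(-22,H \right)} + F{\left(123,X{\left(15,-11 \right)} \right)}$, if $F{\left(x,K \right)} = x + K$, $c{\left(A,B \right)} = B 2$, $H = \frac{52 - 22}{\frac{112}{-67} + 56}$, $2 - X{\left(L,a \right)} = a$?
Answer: $\frac{24953}{182} \approx 137.1$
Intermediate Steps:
$X{\left(L,a \right)} = 2 - a$
$H = \frac{201}{364}$ ($H = \frac{30}{112 \left(- \frac{1}{67}\right) + 56} = \frac{30}{- \frac{112}{67} + 56} = \frac{30}{\frac{3640}{67}} = 30 \cdot \frac{67}{3640} = \frac{201}{364} \approx 0.5522$)
$c{\left(A,B \right)} = 2 B$
$F{\left(x,K \right)} = K + x$
$c{\left(-22,H \right)} + F{\left(123,X{\left(15,-11 \right)} \right)} = 2 \cdot \frac{201}{364} + \left(\left(2 - -11\right) + 123\right) = \frac{201}{182} + \left(\left(2 + 11\right) + 123\right) = \frac{201}{182} + \left(13 + 123\right) = \frac{201}{182} + 136 = \frac{24953}{182}$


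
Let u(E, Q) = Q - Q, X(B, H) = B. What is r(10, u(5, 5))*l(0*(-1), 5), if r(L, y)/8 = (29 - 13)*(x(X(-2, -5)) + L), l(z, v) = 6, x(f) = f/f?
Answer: 8448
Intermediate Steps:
x(f) = 1
u(E, Q) = 0
r(L, y) = 128 + 128*L (r(L, y) = 8*((29 - 13)*(1 + L)) = 8*(16*(1 + L)) = 8*(16 + 16*L) = 128 + 128*L)
r(10, u(5, 5))*l(0*(-1), 5) = (128 + 128*10)*6 = (128 + 1280)*6 = 1408*6 = 8448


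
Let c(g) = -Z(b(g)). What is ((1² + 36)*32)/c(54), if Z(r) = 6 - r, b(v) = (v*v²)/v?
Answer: 592/1455 ≈ 0.40687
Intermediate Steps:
b(v) = v² (b(v) = v³/v = v²)
c(g) = -6 + g² (c(g) = -(6 - g²) = -6 + g²)
((1² + 36)*32)/c(54) = ((1² + 36)*32)/(-6 + 54²) = ((1 + 36)*32)/(-6 + 2916) = (37*32)/2910 = 1184*(1/2910) = 592/1455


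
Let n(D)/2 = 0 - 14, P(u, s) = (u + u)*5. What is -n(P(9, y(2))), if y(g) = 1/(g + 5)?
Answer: 28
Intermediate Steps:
y(g) = 1/(5 + g)
P(u, s) = 10*u (P(u, s) = (2*u)*5 = 10*u)
n(D) = -28 (n(D) = 2*(0 - 14) = 2*(-14) = -28)
-n(P(9, y(2))) = -1*(-28) = 28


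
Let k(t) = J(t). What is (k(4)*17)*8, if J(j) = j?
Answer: 544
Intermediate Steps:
k(t) = t
(k(4)*17)*8 = (4*17)*8 = 68*8 = 544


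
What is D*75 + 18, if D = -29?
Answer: -2157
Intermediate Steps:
D*75 + 18 = -29*75 + 18 = -2175 + 18 = -2157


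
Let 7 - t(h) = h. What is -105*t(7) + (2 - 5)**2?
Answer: 9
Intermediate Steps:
t(h) = 7 - h
-105*t(7) + (2 - 5)**2 = -105*(7 - 1*7) + (2 - 5)**2 = -105*(7 - 7) + (-3)**2 = -105*0 + 9 = 0 + 9 = 9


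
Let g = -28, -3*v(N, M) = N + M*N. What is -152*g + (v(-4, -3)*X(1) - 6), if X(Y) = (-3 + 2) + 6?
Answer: 12710/3 ≈ 4236.7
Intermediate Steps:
X(Y) = 5 (X(Y) = -1 + 6 = 5)
v(N, M) = -N/3 - M*N/3 (v(N, M) = -(N + M*N)/3 = -N/3 - M*N/3)
-152*g + (v(-4, -3)*X(1) - 6) = -152*(-28) + (-⅓*(-4)*(1 - 3)*5 - 6) = 4256 + (-⅓*(-4)*(-2)*5 - 6) = 4256 + (-8/3*5 - 6) = 4256 + (-40/3 - 6) = 4256 - 58/3 = 12710/3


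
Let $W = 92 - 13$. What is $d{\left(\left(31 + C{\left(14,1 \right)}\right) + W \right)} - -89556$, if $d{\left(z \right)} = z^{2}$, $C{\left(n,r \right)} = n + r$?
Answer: $105181$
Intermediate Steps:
$W = 79$ ($W = 92 + \left(-28 + 15\right) = 92 - 13 = 79$)
$d{\left(\left(31 + C{\left(14,1 \right)}\right) + W \right)} - -89556 = \left(\left(31 + \left(14 + 1\right)\right) + 79\right)^{2} - -89556 = \left(\left(31 + 15\right) + 79\right)^{2} + 89556 = \left(46 + 79\right)^{2} + 89556 = 125^{2} + 89556 = 15625 + 89556 = 105181$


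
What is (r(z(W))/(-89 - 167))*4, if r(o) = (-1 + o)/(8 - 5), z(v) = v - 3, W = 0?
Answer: 1/48 ≈ 0.020833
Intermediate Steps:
z(v) = -3 + v
r(o) = -⅓ + o/3 (r(o) = (-1 + o)/3 = (-1 + o)*(⅓) = -⅓ + o/3)
(r(z(W))/(-89 - 167))*4 = ((-⅓ + (-3 + 0)/3)/(-89 - 167))*4 = ((-⅓ + (⅓)*(-3))/(-256))*4 = -(-⅓ - 1)/256*4 = -1/256*(-4/3)*4 = (1/192)*4 = 1/48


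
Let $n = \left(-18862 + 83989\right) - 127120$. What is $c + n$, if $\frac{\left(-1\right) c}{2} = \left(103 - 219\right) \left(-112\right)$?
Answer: $-87977$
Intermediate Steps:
$c = -25984$ ($c = - 2 \left(103 - 219\right) \left(-112\right) = - 2 \left(\left(-116\right) \left(-112\right)\right) = \left(-2\right) 12992 = -25984$)
$n = -61993$ ($n = 65127 - 127120 = -61993$)
$c + n = -25984 - 61993 = -87977$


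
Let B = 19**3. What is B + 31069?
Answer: 37928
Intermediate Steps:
B = 6859
B + 31069 = 6859 + 31069 = 37928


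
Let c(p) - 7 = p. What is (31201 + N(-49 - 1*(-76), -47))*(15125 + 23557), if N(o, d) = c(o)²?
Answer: 1251633474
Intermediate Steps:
c(p) = 7 + p
N(o, d) = (7 + o)²
(31201 + N(-49 - 1*(-76), -47))*(15125 + 23557) = (31201 + (7 + (-49 - 1*(-76)))²)*(15125 + 23557) = (31201 + (7 + (-49 + 76))²)*38682 = (31201 + (7 + 27)²)*38682 = (31201 + 34²)*38682 = (31201 + 1156)*38682 = 32357*38682 = 1251633474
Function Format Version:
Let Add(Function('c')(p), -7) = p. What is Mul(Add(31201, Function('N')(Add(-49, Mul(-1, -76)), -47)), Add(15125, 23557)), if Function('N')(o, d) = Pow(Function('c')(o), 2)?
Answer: 1251633474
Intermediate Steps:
Function('c')(p) = Add(7, p)
Function('N')(o, d) = Pow(Add(7, o), 2)
Mul(Add(31201, Function('N')(Add(-49, Mul(-1, -76)), -47)), Add(15125, 23557)) = Mul(Add(31201, Pow(Add(7, Add(-49, Mul(-1, -76))), 2)), Add(15125, 23557)) = Mul(Add(31201, Pow(Add(7, Add(-49, 76)), 2)), 38682) = Mul(Add(31201, Pow(Add(7, 27), 2)), 38682) = Mul(Add(31201, Pow(34, 2)), 38682) = Mul(Add(31201, 1156), 38682) = Mul(32357, 38682) = 1251633474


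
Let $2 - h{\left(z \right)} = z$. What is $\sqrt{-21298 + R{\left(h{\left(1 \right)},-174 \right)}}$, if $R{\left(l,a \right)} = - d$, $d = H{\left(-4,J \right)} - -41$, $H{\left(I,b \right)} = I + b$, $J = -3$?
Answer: $2 i \sqrt{5333} \approx 146.05 i$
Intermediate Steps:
$h{\left(z \right)} = 2 - z$
$d = 34$ ($d = \left(-4 - 3\right) - -41 = -7 + 41 = 34$)
$R{\left(l,a \right)} = -34$ ($R{\left(l,a \right)} = \left(-1\right) 34 = -34$)
$\sqrt{-21298 + R{\left(h{\left(1 \right)},-174 \right)}} = \sqrt{-21298 - 34} = \sqrt{-21332} = 2 i \sqrt{5333}$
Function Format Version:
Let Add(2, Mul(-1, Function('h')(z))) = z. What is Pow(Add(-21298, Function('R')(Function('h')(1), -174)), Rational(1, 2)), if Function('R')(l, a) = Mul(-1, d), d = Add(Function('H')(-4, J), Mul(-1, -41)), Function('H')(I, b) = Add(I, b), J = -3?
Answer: Mul(2, I, Pow(5333, Rational(1, 2))) ≈ Mul(146.05, I)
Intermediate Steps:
Function('h')(z) = Add(2, Mul(-1, z))
d = 34 (d = Add(Add(-4, -3), Mul(-1, -41)) = Add(-7, 41) = 34)
Function('R')(l, a) = -34 (Function('R')(l, a) = Mul(-1, 34) = -34)
Pow(Add(-21298, Function('R')(Function('h')(1), -174)), Rational(1, 2)) = Pow(Add(-21298, -34), Rational(1, 2)) = Pow(-21332, Rational(1, 2)) = Mul(2, I, Pow(5333, Rational(1, 2)))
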